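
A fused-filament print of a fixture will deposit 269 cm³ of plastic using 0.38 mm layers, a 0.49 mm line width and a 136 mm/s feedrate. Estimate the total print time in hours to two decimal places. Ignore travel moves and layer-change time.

Extrusion cross-section: 0.38 × 0.49 → 0.1862 mm².
Path length: 269000 mm³ / 0.1862 mm² → 1444683.1 mm.
Print-move time: 1444683.1 / 136 → 10622.7 s.
That's 10622.7 s → 2.95 hours.

2.95 hours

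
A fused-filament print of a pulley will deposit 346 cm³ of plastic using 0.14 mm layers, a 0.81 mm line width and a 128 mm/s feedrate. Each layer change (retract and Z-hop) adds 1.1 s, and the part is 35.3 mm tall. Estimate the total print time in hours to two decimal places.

Bead cross-section = 0.14 × 0.81 = 0.1134 mm².
Toolpath length = 346 cm³ / 0.1134 mm² = 346000 / 0.1134 = 3051146.4 mm.
Extrusion time = 3051146.4 / 128, so 23837.1 s.
Layers = ⌈35.3/0.14⌉ = 253.
Z-hop total = 253 × 1.1, so 278.3 s.
Altogether 23837.1 + 278.3 = 24115.4 s, i.e. 6.70 hours.

6.70 hours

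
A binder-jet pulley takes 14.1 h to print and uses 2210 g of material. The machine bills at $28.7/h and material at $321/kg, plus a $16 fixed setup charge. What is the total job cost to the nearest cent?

Machine cost: 28.7 × 14.1 → $404.67.
Material cost: 321 × 2210/1000 → $709.41.
Adding setup: 404.67 + 709.41 + 16 → $1130.08.

$1130.08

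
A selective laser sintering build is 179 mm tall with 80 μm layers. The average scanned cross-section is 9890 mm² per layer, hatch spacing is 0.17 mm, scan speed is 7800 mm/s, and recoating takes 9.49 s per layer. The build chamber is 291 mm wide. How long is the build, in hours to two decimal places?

10.54 hours

Layer count = ceil(179 / 0.08) = 2238.
Per-layer scan distance = 9890 / 0.17 = 58176.5 mm.
Laser time per layer = 58176.5 / 7800 = 7.4585 s.
Per-layer time = 7.4585 + 9.49, so 16.9485 s.
Total: 2238 × 16.9485 s = 37930.743 s → 10.54 hours.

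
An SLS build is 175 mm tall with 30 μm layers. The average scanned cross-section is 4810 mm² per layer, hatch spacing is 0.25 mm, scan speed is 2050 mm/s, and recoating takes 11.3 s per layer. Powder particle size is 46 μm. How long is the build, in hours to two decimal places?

33.52 hours

Layers = ⌈175/0.03⌉ = 5834.
Per-layer scan distance = 4810 / 0.25 = 19240 mm.
Per-layer scan time = 19240 / 2050 = 9.3854 s.
Layer cycle = 9.3854 + 11.3 = 20.6854 s.
Total: 5834 × 20.6854 s = 120678.6236 s → 33.52 hours.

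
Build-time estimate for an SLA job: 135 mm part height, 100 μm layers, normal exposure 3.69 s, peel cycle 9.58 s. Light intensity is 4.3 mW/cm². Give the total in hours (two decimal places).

4.98 hours

Layer count = ceil(135 / 0.1) = 1350.
Per-layer time: 3.69 + 9.58 → 13.27 s.
Total = 1350 × 13.27 = 17914.5 s = 4.98 hours.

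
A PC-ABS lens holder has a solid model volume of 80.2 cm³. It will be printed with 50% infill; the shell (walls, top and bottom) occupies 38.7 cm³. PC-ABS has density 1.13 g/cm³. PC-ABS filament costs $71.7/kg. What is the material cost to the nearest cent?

Infill region = 80.2 − 38.7 = 41.5 cm³.
Infill deposited = 0.50 × 41.5, so 20.75 cm³.
Total extruded: 38.7 + 20.75 → 59.45 cm³.
Mass: 59.45 × 1.13 → 67.1785 g.
Cost = 67.1785 g / 1000 × $71.7/kg = $4.82.

$4.82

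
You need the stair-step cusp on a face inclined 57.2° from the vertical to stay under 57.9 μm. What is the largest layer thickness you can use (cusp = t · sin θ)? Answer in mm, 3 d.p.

0.069 mm

Layer height = cusp / sin(57.2°) = 0.0579 / 0.8406 = 0.069 mm.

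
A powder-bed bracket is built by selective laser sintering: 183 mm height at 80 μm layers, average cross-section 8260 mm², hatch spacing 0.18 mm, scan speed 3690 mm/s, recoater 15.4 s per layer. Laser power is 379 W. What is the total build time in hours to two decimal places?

Number of layers: 183 / 0.08 → 2288 (rounded up).
Hatch length per layer = 8260 / 0.18 = 45888.9 mm.
Per-layer scan time = 45888.9 / 3690, so 12.436 s.
Time per layer: 12.436 + 15.4 → 27.836 s.
Total: 2288 × 27.836 s = 63688.768 s → 17.69 hours.

17.69 hours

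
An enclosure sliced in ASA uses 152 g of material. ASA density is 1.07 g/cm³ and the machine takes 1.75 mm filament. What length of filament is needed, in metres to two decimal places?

Volume = 152 g / 1.07 g·cm⁻³ = 142.0561 cm³ = 142056.1 mm³.
Cross-section of 1.75 mm filament: π·(1.75/2)² = 2.4053 mm².
Length = 142056.1 / 2.4053 = 59059.62 mm = 59.06 m.

59.06 m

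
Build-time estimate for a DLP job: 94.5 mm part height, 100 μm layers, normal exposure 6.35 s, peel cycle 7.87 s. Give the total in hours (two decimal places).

3.73 hours

Layers = ⌈94.5/0.1⌉ = 945.
Per-layer time = 6.35 + 7.87 = 14.22 s.
Build time: 945 × 14.22 s = 13437.9 s, i.e. 3.73 hours.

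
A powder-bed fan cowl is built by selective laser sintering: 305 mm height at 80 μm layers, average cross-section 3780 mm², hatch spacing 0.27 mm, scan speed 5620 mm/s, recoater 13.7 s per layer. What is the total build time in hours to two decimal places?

Layers = ⌈305/0.08⌉ = 3813.
Scan path per layer = 3780 / 0.27, so 14000 mm.
Laser time per layer = 14000 / 5620 = 2.4911 s.
Per-layer time: 2.4911 + 13.7 → 16.1911 s.
3813 layers × 16.1911 s/layer = 61736.6643 s, i.e. 17.15 hours.

17.15 hours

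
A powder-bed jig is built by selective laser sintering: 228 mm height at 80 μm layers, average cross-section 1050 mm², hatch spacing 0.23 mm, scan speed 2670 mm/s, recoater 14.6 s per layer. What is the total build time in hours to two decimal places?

12.91 hours

Layers = ⌈228/0.08⌉ = 2850.
Scan path per layer = 1050 / 0.23, so 4565.2 mm.
Per-layer scan time: 4565.2 / 2670 → 1.7098 s.
Per-layer time = 1.7098 + 14.6 = 16.3098 s.
Build time = 2850 × 16.3098 = 46482.93 s = 12.91 hours.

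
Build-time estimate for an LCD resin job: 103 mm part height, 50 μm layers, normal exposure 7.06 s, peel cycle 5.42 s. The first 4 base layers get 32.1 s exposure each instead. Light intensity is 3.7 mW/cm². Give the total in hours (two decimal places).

7.17 hours

Number of layers: 103 / 0.05 → 2060 (rounded up).
Base layers = 4 × (32.1 + 5.42), so 150.08 s.
Remaining layers: 2056 × (7.06 + 5.42) → 25658.88 s.
Sum: 150.08 + 25658.88 = 25808.96 s → 7.17 hours.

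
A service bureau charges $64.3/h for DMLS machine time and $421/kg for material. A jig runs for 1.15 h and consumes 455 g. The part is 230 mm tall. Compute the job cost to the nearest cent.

Time charge: 64.3 × 1.15 → $73.945.
Material charge = 421 × 455/1000, so $191.555.
Job cost: 73.945 + 191.555 = $265.50.

$265.50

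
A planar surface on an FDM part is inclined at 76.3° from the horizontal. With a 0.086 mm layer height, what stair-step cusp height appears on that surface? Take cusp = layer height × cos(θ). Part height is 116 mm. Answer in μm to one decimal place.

20.4 μm

cos(76.3°) = 0.2368, so cusp = 0.086 × 0.2368 = 0.020365 mm → 20.4 μm.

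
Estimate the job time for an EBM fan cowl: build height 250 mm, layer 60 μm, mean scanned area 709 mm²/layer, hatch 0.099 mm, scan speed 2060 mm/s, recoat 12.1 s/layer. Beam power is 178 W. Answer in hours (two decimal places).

18.03 hours

Layer count = ceil(250 / 0.06) = 4167.
Per-layer scan distance = 709 / 0.099, so 7161.6 mm.
Per-layer scan time: 7161.6 / 2060 → 3.4765 s.
Layer cycle = 3.4765 + 12.1, so 15.5765 s.
Build time = 4167 × 15.5765 = 64907.2755 s = 18.03 hours.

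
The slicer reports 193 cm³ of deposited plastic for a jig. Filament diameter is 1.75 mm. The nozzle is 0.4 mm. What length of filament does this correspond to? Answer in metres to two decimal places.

Filament cross-section = π × (1.75/2)² = 2.4053 mm².
L = 193000 mm³ / 2.4053 mm² = 80239.47 mm, i.e. 80.24 m.

80.24 m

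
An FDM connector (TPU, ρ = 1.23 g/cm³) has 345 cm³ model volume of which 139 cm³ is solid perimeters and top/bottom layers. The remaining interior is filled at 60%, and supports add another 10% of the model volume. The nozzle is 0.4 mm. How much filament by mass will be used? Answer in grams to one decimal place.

365.4 g

Infill region: 345 − 139 → 206 cm³.
Infill volume: 0.60 × 206 → 123.6 cm³.
Support: 0.10 × 345 → 34.5 cm³.
Total printed volume = 139 + 123.6 + 34.5, so 297.1 cm³.
Mass = 297.1 × 1.23 = 365.433 g.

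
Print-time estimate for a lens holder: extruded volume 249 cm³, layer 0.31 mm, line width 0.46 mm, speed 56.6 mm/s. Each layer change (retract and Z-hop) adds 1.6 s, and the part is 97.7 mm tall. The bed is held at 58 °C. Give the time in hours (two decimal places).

Line area: 0.31 × 0.46 → 0.1426 mm².
Toolpath length = 249 cm³ / 0.1426 mm² = 249000 / 0.1426 = 1746143.1 mm.
Time extruding = 1746143.1 / 56.6, so 30850.6 s.
Layers = ⌈97.7/0.31⌉ = 316.
Non-print overhead = 316 × 1.6, so 505.6 s.
Altogether 30850.6 + 505.6 = 31356.2 s, i.e. 8.71 hours.

8.71 hours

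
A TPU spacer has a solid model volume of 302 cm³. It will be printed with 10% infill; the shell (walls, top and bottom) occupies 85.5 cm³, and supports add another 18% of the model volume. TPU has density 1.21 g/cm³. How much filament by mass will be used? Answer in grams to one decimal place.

195.4 g

Volume inside the shell = 302 − 85.5, so 216.5 cm³.
Deposited infill = 0.10 × 216.5 = 21.65 cm³.
Support = 0.18 × 302 = 54.36 cm³.
Total printed volume = 85.5 + 21.65 + 54.36 = 161.51 cm³.
Mass = 161.51 × 1.21 = 195.4271 g.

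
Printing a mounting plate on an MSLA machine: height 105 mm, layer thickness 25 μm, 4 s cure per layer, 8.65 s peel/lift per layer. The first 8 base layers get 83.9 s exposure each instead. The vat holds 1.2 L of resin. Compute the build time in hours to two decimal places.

Layer count = ceil(105 / 0.025) = 4200.
Base layers = 8 × (83.9 + 8.65), so 740.4 s.
Remaining layers: 4192 × (4 + 8.65) → 53028.8 s.
Total = 740.4 + 53028.8 = 53769.2 s = 14.94 hours.

14.94 hours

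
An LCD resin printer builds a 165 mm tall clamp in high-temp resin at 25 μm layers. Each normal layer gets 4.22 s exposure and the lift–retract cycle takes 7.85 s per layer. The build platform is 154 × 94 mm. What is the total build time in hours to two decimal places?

22.13 hours

Layers = ⌈165/0.025⌉ = 6600.
Per-layer time: 4.22 + 7.85 → 12.07 s.
Total = 6600 × 12.07 = 79662 s = 22.13 hours.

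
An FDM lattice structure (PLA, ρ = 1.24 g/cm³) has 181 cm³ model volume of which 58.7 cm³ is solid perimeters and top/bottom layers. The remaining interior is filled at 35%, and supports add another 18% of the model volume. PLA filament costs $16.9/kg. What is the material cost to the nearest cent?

Interior volume = 181 − 58.7 = 122.3 cm³.
Deposited infill: 0.35 × 122.3 → 42.805 cm³.
Support: 0.18 × 181 → 32.58 cm³.
Total printed volume: 58.7 + 42.805 + 32.58 → 134.085 cm³.
Mass = 134.085 × 1.24, so 166.2654 g.
Cost = 166.2654 g / 1000 × $16.9/kg = $2.81.

$2.81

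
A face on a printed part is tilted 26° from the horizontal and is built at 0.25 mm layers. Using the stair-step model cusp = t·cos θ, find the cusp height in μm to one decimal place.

224.7 μm

Cusp = layer height × cos(26°) = 0.25 × 0.8988 = 0.2247 mm = 224.7 μm.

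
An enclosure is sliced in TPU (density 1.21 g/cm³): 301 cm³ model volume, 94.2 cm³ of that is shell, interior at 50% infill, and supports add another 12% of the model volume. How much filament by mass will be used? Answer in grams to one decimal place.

282.8 g

Interior volume = 301 − 94.2 = 206.8 cm³.
Infill volume: 0.50 × 206.8 → 103.4 cm³.
Support = 0.12 × 301, so 36.12 cm³.
Total extruded = 94.2 + 103.4 + 36.12, so 233.72 cm³.
Mass = 233.72 × 1.21, so 282.8012 g.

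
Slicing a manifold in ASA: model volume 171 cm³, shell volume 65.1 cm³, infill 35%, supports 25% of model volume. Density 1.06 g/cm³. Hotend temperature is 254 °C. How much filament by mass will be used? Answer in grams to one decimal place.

Volume inside the shell = 171 − 65.1, so 105.9 cm³.
Infill volume = 0.35 × 105.9, so 37.065 cm³.
Support: 0.25 × 171 → 42.75 cm³.
Deposited volume: 65.1 + 37.065 + 42.75 → 144.915 cm³.
Mass = 144.915 × 1.06 = 153.6099 g.

153.6 g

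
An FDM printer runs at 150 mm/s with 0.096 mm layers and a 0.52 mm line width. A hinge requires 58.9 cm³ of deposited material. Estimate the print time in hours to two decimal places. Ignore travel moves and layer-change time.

2.18 hours

Extrusion cross-section = 0.096 × 0.52, so 0.04992 mm².
Path length: 58900 mm³ / 0.04992 mm² → 1179887.8 mm.
Print-move time = 1179887.8 / 150, so 7865.9 s.
Converting: 7865.9 s = 2.18 hours.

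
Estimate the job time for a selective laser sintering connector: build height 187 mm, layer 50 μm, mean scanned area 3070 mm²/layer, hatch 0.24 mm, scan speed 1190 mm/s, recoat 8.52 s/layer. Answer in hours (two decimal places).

Number of layers: 187 / 0.05 → 3740 (rounded up).
Scan path per layer = 3070 / 0.24 = 12791.7 mm.
Scan time per layer: 12791.7 / 1190 → 10.7493 s.
Per-layer time = 10.7493 + 8.52, so 19.2693 s.
Build time = 3740 × 19.2693 = 72067.182 s = 20.02 hours.

20.02 hours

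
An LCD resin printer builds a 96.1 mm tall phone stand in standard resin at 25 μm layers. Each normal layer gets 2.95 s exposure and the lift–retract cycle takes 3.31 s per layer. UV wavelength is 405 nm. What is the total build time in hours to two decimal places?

Number of layers: 96.1 / 0.025 → 3844 (rounded up).
Each layer takes = 2.95 + 3.31 = 6.26 s.
Build time: 3844 × 6.26 s = 24063.44 s, i.e. 6.68 hours.

6.68 hours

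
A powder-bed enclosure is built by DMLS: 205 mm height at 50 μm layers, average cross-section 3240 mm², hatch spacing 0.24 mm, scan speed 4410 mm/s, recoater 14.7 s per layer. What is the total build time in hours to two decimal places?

Layer count = ceil(205 / 0.05) = 4100.
Scan path per layer = 3240 / 0.24, so 13500 mm.
Scan time per layer = 13500 / 4410 = 3.0612 s.
Per-layer time = 3.0612 + 14.7, so 17.7612 s.
Build time = 4100 × 17.7612 = 72820.92 s = 20.23 hours.

20.23 hours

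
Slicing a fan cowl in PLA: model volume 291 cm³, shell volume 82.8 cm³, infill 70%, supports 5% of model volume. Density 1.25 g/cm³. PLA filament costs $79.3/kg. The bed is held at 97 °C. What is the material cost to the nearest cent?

Interior volume: 291 − 82.8 → 208.2 cm³.
Infill volume = 0.70 × 208.2, so 145.74 cm³.
Support = 0.05 × 291 = 14.55 cm³.
Total printed volume = 82.8 + 145.74 + 14.55, so 243.09 cm³.
Mass = 243.09 × 1.25 = 303.8625 g.
At $79.3/kg: 303.8625/1000 × 79.3 = $24.10.

$24.10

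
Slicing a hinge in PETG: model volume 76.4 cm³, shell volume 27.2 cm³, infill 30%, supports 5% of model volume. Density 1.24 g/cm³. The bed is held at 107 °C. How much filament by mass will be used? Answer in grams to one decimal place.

56.8 g

Interior volume = 76.4 − 27.2 = 49.2 cm³.
Deposited infill = 0.30 × 49.2, so 14.76 cm³.
Support = 0.05 × 76.4, so 3.82 cm³.
Deposited volume = 27.2 + 14.76 + 3.82, so 45.78 cm³.
Mass = 45.78 × 1.24, so 56.7672 g.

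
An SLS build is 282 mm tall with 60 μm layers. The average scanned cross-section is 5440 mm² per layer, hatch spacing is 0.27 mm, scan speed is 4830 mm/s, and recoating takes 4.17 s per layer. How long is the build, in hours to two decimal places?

Layers = ⌈282/0.06⌉ = 4700.
Per-layer scan distance = 5440 / 0.27 = 20148.1 mm.
Scan time per layer: 20148.1 / 4830 → 4.1714 s.
Time per layer: 4.1714 + 4.17 → 8.3414 s.
Total: 4700 × 8.3414 s = 39204.58 s → 10.89 hours.

10.89 hours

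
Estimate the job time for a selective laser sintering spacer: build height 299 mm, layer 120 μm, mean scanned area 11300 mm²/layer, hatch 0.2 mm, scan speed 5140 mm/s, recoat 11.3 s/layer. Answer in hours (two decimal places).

15.43 hours

Number of layers: 299 / 0.12 → 2492 (rounded up).
Hatch length per layer: 11300 / 0.2 → 56500 mm.
Scan time per layer = 56500 / 5140, so 10.9922 s.
Per-layer time: 10.9922 + 11.3 → 22.2922 s.
2492 layers × 22.2922 s/layer = 55552.1624 s, i.e. 15.43 hours.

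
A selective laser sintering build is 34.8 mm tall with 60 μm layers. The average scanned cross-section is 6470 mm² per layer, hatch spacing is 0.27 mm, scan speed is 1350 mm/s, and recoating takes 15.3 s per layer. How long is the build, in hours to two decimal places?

5.32 hours

Layers = ⌈34.8/0.06⌉ = 580.
Per-layer scan distance = 6470 / 0.27, so 23963 mm.
Per-layer scan time = 23963 / 1350, so 17.7504 s.
Layer cycle: 17.7504 + 15.3 → 33.0504 s.
580 layers × 33.0504 s/layer = 19169.232 s, i.e. 5.32 hours.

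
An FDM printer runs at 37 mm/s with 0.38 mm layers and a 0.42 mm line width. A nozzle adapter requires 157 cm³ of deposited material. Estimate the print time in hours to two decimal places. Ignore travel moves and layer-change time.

7.39 hours

Bead cross-section = 0.38 × 0.42, so 0.1596 mm².
Total extruded path = 157000/0.1596 = 983709.3 mm.
Extrusion time = 983709.3 / 37, so 26586.7 s.
That's 26586.7 s → 7.39 hours.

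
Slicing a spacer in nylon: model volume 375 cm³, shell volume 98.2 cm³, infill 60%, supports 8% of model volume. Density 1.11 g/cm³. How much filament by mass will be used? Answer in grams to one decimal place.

326.7 g

Infill region = 375 − 98.2 = 276.8 cm³.
Deposited infill: 0.60 × 276.8 → 166.08 cm³.
Support: 0.08 × 375 → 30 cm³.
Deposited volume: 98.2 + 166.08 + 30 → 294.28 cm³.
Mass = 294.28 × 1.11, so 326.6508 g.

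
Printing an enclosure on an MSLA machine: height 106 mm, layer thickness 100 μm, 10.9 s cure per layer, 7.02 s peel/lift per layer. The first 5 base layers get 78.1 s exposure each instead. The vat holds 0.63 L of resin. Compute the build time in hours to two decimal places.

Layer count = ceil(106 / 0.1) = 1060.
Bottom layers = 5 × (78.1 + 7.02) = 425.6 s.
Normal layers: 1055 × (10.9 + 7.02) → 18905.6 s.
Sum: 425.6 + 18905.6 = 19331.2 s → 5.37 hours.

5.37 hours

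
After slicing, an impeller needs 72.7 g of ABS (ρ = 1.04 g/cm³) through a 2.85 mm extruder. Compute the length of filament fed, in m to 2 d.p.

Volume = 72.7 g / 1.04 g·cm⁻³ = 69.9038 cm³ = 69903.8 mm³.
Filament cross-section = π × (2.85/2)² = 6.3794 mm².
Length = 69903.8 / 6.3794 = 10957.74 mm = 10.96 m.

10.96 m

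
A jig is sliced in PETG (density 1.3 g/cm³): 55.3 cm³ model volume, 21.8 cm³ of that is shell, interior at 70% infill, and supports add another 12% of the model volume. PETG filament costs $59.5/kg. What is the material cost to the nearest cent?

Infill region = 55.3 − 21.8 = 33.5 cm³.
Infill deposited: 0.70 × 33.5 → 23.45 cm³.
Support = 0.12 × 55.3 = 6.636 cm³.
Total extruded = 21.8 + 23.45 + 6.636, so 51.886 cm³.
Mass: 51.886 × 1.3 → 67.4518 g.
Cost = 67.4518 g / 1000 × $59.5/kg = $4.01.

$4.01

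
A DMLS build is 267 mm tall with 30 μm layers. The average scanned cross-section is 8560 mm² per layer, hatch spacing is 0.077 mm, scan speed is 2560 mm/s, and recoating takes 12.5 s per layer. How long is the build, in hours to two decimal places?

138.26 hours

Number of layers: 267 / 0.03 → 8900 (rounded up).
Scan path per layer: 8560 / 0.077 → 111168.8 mm.
Laser time per layer = 111168.8 / 2560 = 43.4253 s.
Time per layer: 43.4253 + 12.5 → 55.9253 s.
Build time = 8900 × 55.9253 = 497735.17 s = 138.26 hours.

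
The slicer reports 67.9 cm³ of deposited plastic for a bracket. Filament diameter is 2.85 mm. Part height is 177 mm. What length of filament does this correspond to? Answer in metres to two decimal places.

10.64 m

Filament cross-section = π × (2.85/2)² = 6.3794 mm².
L = 67900 mm³ / 6.3794 mm² = 10643.63 mm, i.e. 10.64 m.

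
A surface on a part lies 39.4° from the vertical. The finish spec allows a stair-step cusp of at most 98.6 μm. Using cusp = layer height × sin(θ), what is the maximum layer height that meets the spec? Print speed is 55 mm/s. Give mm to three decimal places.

0.155 mm

Layer height = cusp / sin(39.4°) = 0.0986 / 0.6347 = 0.155 mm.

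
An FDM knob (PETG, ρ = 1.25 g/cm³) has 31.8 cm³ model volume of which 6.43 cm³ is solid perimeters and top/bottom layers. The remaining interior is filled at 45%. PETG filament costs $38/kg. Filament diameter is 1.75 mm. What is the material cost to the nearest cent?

Volume inside the shell = 31.8 − 6.43 = 25.37 cm³.
Infill volume = 0.45 × 25.37, so 11.4165 cm³.
Deposited volume = 6.43 + 11.4165 = 17.8465 cm³.
Mass = 17.8465 × 1.25, so 22.308125 g.
At $38/kg: 22.308125/1000 × 38 = $0.85.

$0.85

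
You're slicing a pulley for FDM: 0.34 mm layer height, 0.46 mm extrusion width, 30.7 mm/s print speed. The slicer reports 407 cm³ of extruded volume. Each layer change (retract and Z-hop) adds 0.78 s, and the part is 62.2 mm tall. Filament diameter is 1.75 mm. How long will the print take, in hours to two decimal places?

Bead cross-section = 0.34 × 0.46, so 0.1564 mm².
Toolpath length = 407 cm³ / 0.1564 mm² = 407000 / 0.1564 = 2602301.8 mm.
Time extruding: 2602301.8 / 30.7 → 84765.5 s.
Number of layers: 62.2 / 0.34 → 183 (rounded up).
Z-hop total = 183 × 0.78, so 142.74 s.
Altogether 84765.5 + 142.74 = 84908.24 s, i.e. 23.59 hours.

23.59 hours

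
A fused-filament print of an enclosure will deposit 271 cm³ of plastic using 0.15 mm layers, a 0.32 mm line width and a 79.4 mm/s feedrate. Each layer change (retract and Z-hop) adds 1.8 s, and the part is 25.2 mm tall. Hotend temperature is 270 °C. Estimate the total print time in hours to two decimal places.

19.84 hours

Bead cross-section: 0.15 × 0.32 → 0.048 mm².
Path length: 271000 mm³ / 0.048 mm² → 5645833.3 mm.
Print-move time: 5645833.3 / 79.4 → 71106.2 s.
Layers = ⌈25.2/0.15⌉ = 168.
Non-print overhead = 168 × 1.8 = 302.4 s.
Total = 71106.2 + 302.4 = 71408.6 s = 19.84 hours.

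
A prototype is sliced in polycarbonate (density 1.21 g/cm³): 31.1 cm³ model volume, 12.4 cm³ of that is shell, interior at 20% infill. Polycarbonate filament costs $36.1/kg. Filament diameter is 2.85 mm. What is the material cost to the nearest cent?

$0.71

Infill region: 31.1 − 12.4 → 18.7 cm³.
Deposited infill = 0.20 × 18.7, so 3.74 cm³.
Total printed volume = 12.4 + 3.74, so 16.14 cm³.
Mass = 16.14 × 1.21 = 19.5294 g.
At $36.1/kg: 19.5294/1000 × 36.1 = $0.71.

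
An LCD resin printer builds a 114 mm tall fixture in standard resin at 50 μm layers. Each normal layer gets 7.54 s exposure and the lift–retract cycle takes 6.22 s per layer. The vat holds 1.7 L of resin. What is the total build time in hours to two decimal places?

Layer count = ceil(114 / 0.05) = 2280.
Each layer takes = 7.54 + 6.22, so 13.76 s.
Total = 2280 × 13.76 = 31372.8 s = 8.71 hours.

8.71 hours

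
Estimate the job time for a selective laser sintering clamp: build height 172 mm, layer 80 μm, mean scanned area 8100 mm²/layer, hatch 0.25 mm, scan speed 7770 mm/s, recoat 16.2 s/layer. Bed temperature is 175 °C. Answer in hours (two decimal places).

Number of layers: 172 / 0.08 → 2150 (rounded up).
Hatch length per layer: 8100 / 0.25 → 32400 mm.
Laser time per layer = 32400 / 7770, so 4.1699 s.
Per-layer time = 4.1699 + 16.2, so 20.3699 s.
Total: 2150 × 20.3699 s = 43795.285 s → 12.17 hours.

12.17 hours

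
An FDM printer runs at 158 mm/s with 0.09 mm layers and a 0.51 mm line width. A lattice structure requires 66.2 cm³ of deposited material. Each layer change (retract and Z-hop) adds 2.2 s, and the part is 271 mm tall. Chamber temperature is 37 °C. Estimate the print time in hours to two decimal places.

4.38 hours

Bead cross-section: 0.09 × 0.51 → 0.0459 mm².
Toolpath length = 66.2 cm³ / 0.0459 mm² = 66200 / 0.0459 = 1442265.8 mm.
Print-move time = 1442265.8 / 158, so 9128.3 s.
Layers = ⌈271/0.09⌉ = 3012.
Layer-change overhead = 3012 × 2.2, so 6626.4 s.
Altogether 9128.3 + 6626.4 = 15754.7 s, i.e. 4.38 hours.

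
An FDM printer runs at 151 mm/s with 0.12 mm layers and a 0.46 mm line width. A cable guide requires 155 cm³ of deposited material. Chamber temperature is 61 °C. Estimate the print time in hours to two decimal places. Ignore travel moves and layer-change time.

5.17 hours

Extrusion cross-section = 0.12 × 0.46 = 0.0552 mm².
Path length: 155000 mm³ / 0.0552 mm² → 2807971 mm.
Extrusion time = 2807971 / 151 = 18595.8 s.
Converting: 18595.8 s = 5.17 hours.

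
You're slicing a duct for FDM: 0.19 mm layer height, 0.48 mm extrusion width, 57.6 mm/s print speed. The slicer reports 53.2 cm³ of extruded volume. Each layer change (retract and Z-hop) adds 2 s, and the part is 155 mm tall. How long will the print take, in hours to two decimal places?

Extrusion cross-section = 0.19 × 0.48, so 0.0912 mm².
Path length: 53200 mm³ / 0.0912 mm² → 583333.3 mm.
Print-move time = 583333.3 / 57.6 = 10127.3 s.
Layers = ⌈155/0.19⌉ = 816.
Non-print overhead = 816 × 2 = 1632 s.
Total = 10127.3 + 1632 = 11759.3 s = 3.27 hours.

3.27 hours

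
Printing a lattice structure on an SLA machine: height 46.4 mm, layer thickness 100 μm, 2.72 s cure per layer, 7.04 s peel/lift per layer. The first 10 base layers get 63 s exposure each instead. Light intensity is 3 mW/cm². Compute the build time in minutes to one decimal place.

85.5 minutes

Number of layers: 46.4 / 0.1 → 464 (rounded up).
Bottom layers = 10 × (63 + 7.04), so 700.4 s.
Normal layers = 454 × (2.72 + 7.04), so 4431.04 s.
Sum: 700.4 + 4431.04 = 5131.44 s → 85.5 minutes.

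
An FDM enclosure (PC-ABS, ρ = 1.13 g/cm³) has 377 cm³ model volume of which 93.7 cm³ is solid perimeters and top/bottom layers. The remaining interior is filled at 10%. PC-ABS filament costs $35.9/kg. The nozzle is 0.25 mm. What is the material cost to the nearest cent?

Volume inside the shell = 377 − 93.7, so 283.3 cm³.
Infill volume = 0.10 × 283.3, so 28.33 cm³.
Total printed volume: 93.7 + 28.33 → 122.03 cm³.
Mass = 122.03 × 1.13, so 137.8939 g.
Cost = 137.8939 g / 1000 × $35.9/kg = $4.95.

$4.95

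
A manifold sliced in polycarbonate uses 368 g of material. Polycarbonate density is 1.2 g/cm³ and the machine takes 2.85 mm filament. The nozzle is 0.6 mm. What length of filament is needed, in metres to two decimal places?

48.07 m

Extruded volume: 368/1.2 = 306.6667 cm³ (306666.7 mm³).
Cross-section of 2.85 mm filament: π·(2.85/2)² = 6.3794 mm².
L = V/A = 306666.7/6.3794 = 48071.4 mm → 48.07 m.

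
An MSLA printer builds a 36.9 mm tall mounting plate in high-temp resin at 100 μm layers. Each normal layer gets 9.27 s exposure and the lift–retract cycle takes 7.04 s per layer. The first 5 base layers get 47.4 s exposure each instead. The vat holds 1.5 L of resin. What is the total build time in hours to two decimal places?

Number of layers: 36.9 / 0.1 → 369 (rounded up).
Base layers = 5 × (47.4 + 7.04), so 272.2 s.
Normal layers = 364 × (9.27 + 7.04), so 5936.84 s.
Total = 272.2 + 5936.84 = 6209.04 s = 1.72 hours.

1.72 hours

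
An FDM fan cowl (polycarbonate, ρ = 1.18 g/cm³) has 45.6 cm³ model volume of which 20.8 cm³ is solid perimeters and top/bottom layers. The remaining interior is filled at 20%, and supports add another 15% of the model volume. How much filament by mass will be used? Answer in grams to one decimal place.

38.5 g

Interior volume: 45.6 − 20.8 → 24.8 cm³.
Deposited infill: 0.20 × 24.8 → 4.96 cm³.
Support = 0.15 × 45.6 = 6.84 cm³.
Total extruded = 20.8 + 4.96 + 6.84, so 32.6 cm³.
Mass = 32.6 × 1.18 = 38.468 g.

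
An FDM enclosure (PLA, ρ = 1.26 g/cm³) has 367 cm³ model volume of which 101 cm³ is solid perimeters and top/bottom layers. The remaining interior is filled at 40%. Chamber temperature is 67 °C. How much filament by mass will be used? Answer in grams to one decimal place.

Volume inside the shell = 367 − 101 = 266 cm³.
Infill deposited = 0.40 × 266 = 106.4 cm³.
Deposited volume: 101 + 106.4 → 207.4 cm³.
Mass: 207.4 × 1.26 → 261.324 g.

261.3 g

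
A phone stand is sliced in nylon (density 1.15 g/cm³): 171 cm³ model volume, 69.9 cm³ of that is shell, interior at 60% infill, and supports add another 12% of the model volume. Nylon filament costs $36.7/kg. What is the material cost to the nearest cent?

Infill region: 171 − 69.9 → 101.1 cm³.
Infill volume = 0.60 × 101.1, so 60.66 cm³.
Support = 0.12 × 171 = 20.52 cm³.
Deposited volume = 69.9 + 60.66 + 20.52, so 151.08 cm³.
Mass = 151.08 × 1.15 = 173.742 g.
Cost = 173.742 g / 1000 × $36.7/kg = $6.38.

$6.38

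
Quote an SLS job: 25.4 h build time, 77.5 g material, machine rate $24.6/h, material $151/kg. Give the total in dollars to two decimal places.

Machine-time cost: 24.6 × 25.4 → $624.84.
Material charge: 151 × 77.5/1000 → $11.7025.
Total = 624.84 + 11.7025 = 636.5425 ≈ $636.54.

$636.54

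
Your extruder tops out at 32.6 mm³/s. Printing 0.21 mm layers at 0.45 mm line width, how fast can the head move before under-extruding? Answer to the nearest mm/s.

Extrusion cross-section = 0.21 × 0.45, so 0.0945 mm².
Max speed = 32.6 / 0.0945 = 344.97 ≈ 345 mm/s.

345 mm/s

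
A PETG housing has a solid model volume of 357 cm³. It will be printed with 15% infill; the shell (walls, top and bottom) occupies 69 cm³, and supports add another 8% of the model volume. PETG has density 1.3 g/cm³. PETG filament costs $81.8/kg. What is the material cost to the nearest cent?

$14.97

Interior volume = 357 − 69 = 288 cm³.
Infill deposited = 0.15 × 288, so 43.2 cm³.
Support: 0.08 × 357 → 28.56 cm³.
Deposited volume: 69 + 43.2 + 28.56 → 140.76 cm³.
Mass: 140.76 × 1.3 → 182.988 g.
At $81.8/kg: 182.988/1000 × 81.8 = $14.97.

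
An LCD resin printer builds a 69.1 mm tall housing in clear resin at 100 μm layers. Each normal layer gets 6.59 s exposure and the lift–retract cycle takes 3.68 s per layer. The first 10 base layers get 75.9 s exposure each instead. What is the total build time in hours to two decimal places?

2.16 hours

Layer count = ceil(69.1 / 0.1) = 691.
Base layers: 10 × (75.9 + 3.68) → 795.8 s.
Regular layers = 681 × (6.59 + 3.68) = 6993.87 s.
Sum: 795.8 + 6993.87 = 7789.67 s → 2.16 hours.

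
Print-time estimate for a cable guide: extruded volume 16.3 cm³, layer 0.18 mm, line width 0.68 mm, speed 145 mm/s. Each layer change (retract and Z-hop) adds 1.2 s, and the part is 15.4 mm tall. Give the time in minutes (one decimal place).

Extrusion cross-section = 0.18 × 0.68 = 0.1224 mm².
Total extruded path = 16300/0.1224 = 133169.9 mm.
Extrusion time = 133169.9 / 145 = 918.4 s.
Layer count = ceil(15.4 / 0.18) = 86.
Layer-change overhead = 86 × 1.2, so 103.2 s.
Total = 918.4 + 103.2 = 1021.6 s = 17.0 minutes.

17.0 minutes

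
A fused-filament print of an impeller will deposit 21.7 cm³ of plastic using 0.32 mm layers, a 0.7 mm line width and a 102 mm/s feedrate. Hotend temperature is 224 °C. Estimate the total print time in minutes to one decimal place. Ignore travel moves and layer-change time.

Line area = 0.32 × 0.7 = 0.224 mm².
Path length: 21700 mm³ / 0.224 mm² → 96875 mm.
Extrusion time = 96875 / 102 = 949.8 s.
In the requested units: 949.8 s = 15.8 minutes.

15.8 minutes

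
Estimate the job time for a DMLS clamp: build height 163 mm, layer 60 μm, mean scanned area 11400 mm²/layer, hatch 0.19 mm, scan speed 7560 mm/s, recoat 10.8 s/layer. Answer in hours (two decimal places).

14.14 hours

Layer count = ceil(163 / 0.06) = 2717.
Per-layer scan distance = 11400 / 0.19 = 60000 mm.
Laser time per layer = 60000 / 7560 = 7.9365 s.
Per-layer time: 7.9365 + 10.8 → 18.7365 s.
Total: 2717 × 18.7365 s = 50907.0705 s → 14.14 hours.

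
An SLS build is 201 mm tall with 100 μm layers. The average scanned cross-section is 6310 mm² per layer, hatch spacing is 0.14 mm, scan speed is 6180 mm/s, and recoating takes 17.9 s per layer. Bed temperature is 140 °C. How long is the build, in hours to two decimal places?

14.07 hours

Layers = ⌈201/0.1⌉ = 2010.
Per-layer scan distance = 6310 / 0.14 = 45071.4 mm.
Scan time per layer: 45071.4 / 6180 → 7.2931 s.
Per-layer time = 7.2931 + 17.9 = 25.1931 s.
Build time = 2010 × 25.1931 = 50638.131 s = 14.07 hours.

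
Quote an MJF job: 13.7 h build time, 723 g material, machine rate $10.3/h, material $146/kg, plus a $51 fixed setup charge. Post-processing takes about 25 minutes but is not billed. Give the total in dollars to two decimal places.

Time charge: 10.3 × 13.7 → $141.11.
Feedstock cost = 146 × 723/1000, so $105.558.
Total = 141.11 + 105.558 + 51 = 297.668 ≈ $297.67.

$297.67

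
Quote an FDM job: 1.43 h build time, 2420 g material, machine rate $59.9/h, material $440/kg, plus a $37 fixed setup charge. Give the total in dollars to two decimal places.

Machine cost = 59.9 × 1.43 = $85.657.
Material cost = 440 × 2420/1000, so $1064.80.
Adding setup: 85.657 + 1064.80 + 37 → 1187.457 ≈ $1187.46.

$1187.46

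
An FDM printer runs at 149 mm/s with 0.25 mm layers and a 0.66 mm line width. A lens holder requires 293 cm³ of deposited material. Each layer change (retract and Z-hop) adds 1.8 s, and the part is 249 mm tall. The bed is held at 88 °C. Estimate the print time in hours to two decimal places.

Bead cross-section: 0.25 × 0.66 → 0.165 mm².
Toolpath length = 293 cm³ / 0.165 mm² = 293000 / 0.165 = 1775757.6 mm.
Time extruding = 1775757.6 / 149, so 11917.8 s.
Number of layers: 249 / 0.25 → 996 (rounded up).
Z-hop total: 996 × 1.8 → 1792.8 s.
Total = 11917.8 + 1792.8 = 13710.6 s = 3.81 hours.

3.81 hours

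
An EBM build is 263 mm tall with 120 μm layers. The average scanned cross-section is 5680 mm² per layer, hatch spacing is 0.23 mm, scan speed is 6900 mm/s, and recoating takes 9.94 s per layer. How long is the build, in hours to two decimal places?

Layers = ⌈263/0.12⌉ = 2192.
Per-layer scan distance = 5680 / 0.23 = 24695.7 mm.
Beam time per layer = 24695.7 / 6900 = 3.5791 s.
Time per layer = 3.5791 + 9.94, so 13.5191 s.
2192 layers × 13.5191 s/layer = 29633.8672 s, i.e. 8.23 hours.

8.23 hours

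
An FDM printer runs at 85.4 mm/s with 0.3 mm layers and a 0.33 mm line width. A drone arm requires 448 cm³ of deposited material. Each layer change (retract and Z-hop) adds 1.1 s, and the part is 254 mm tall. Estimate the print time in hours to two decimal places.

Bead cross-section = 0.3 × 0.33 = 0.099 mm².
Total extruded path = 448000/0.099 = 4525252.5 mm.
Print-move time = 4525252.5 / 85.4 = 52988.9 s.
Layer count = ceil(254 / 0.3) = 847.
Z-hop total = 847 × 1.1, so 931.7 s.
Total = 52988.9 + 931.7 = 53920.6 s = 14.98 hours.

14.98 hours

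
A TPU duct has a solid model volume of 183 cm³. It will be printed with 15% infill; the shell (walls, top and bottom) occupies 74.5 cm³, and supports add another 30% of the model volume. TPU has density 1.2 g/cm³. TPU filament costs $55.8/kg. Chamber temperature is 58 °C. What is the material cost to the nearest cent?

$9.75

Infill region = 183 − 74.5, so 108.5 cm³.
Infill deposited = 0.15 × 108.5, so 16.275 cm³.
Support: 0.30 × 183 → 54.9 cm³.
Deposited volume: 74.5 + 16.275 + 54.9 → 145.675 cm³.
Mass = 145.675 × 1.2 = 174.81 g.
Cost = 174.81 g / 1000 × $55.8/kg = $9.75.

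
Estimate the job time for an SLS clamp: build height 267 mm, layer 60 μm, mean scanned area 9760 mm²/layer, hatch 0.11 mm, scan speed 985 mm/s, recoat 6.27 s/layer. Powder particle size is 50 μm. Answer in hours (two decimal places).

Number of layers: 267 / 0.06 → 4450 (rounded up).
Hatch length per layer = 9760 / 0.11 = 88727.3 mm.
Scan time per layer: 88727.3 / 985 → 90.0785 s.
Layer cycle = 90.0785 + 6.27, so 96.3485 s.
Total: 4450 × 96.3485 s = 428750.825 s → 119.10 hours.

119.10 hours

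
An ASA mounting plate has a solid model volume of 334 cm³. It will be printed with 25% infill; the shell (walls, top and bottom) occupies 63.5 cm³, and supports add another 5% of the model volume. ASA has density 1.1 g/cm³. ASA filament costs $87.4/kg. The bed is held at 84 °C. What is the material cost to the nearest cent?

Interior volume: 334 − 63.5 → 270.5 cm³.
Infill deposited = 0.25 × 270.5 = 67.625 cm³.
Support: 0.05 × 334 → 16.7 cm³.
Deposited volume = 63.5 + 67.625 + 16.7 = 147.825 cm³.
Mass = 147.825 × 1.1 = 162.6075 g.
At $87.4/kg: 162.6075/1000 × 87.4 = $14.21.

$14.21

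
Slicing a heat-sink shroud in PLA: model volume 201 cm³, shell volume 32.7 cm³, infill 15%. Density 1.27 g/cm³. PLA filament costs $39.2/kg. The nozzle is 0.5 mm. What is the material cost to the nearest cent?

Volume inside the shell = 201 − 32.7, so 168.3 cm³.
Infill volume: 0.15 × 168.3 → 25.245 cm³.
Total extruded: 32.7 + 25.245 → 57.945 cm³.
Mass: 57.945 × 1.27 → 73.59015 g.
Cost = 73.59015 g / 1000 × $39.2/kg = $2.88.

$2.88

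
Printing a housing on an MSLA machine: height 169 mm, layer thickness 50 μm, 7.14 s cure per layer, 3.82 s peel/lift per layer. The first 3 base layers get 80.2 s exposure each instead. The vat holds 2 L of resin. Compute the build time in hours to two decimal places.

Layer count = ceil(169 / 0.05) = 3380.
Burn-in layers: 3 × (80.2 + 3.82) → 252.06 s.
Normal layers: 3377 × (7.14 + 3.82) → 37011.92 s.
Sum: 252.06 + 37011.92 = 37263.98 s → 10.35 hours.

10.35 hours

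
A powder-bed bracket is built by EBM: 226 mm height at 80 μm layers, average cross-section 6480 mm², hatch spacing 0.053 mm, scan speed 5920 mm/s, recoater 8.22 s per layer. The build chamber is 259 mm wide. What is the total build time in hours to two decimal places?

22.66 hours

Layers = ⌈226/0.08⌉ = 2825.
Per-layer scan distance = 6480 / 0.053, so 122264.2 mm.
Beam time per layer: 122264.2 / 5920 → 20.6527 s.
Per-layer time = 20.6527 + 8.22, so 28.8727 s.
Build time = 2825 × 28.8727 = 81565.3775 s = 22.66 hours.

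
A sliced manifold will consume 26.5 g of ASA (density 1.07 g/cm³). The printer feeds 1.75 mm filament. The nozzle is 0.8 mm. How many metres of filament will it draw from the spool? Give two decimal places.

Volume = 26.5 g / 1.07 g·cm⁻³ = 24.7664 cm³ = 24766.4 mm³.
A = π r² = π × 0.875² = 2.4053 mm².
L = V/A = 24766.4/2.4053 = 10296.6 mm → 10.30 m.

10.30 m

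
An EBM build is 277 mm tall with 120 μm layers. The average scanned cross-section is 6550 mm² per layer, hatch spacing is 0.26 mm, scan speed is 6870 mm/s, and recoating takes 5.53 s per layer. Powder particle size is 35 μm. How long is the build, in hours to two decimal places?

Number of layers: 277 / 0.12 → 2309 (rounded up).
Hatch length per layer: 6550 / 0.26 → 25192.3 mm.
Beam time per layer = 25192.3 / 6870 = 3.667 s.
Per-layer time = 3.667 + 5.53, so 9.197 s.
2309 layers × 9.197 s/layer = 21235.873 s, i.e. 5.90 hours.

5.90 hours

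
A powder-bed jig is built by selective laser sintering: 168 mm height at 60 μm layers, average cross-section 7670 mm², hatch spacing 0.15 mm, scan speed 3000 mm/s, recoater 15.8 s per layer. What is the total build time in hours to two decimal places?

25.55 hours

Number of layers: 168 / 0.06 → 2800 (rounded up).
Scan path per layer = 7670 / 0.15 = 51133.3 mm.
Laser time per layer = 51133.3 / 3000, so 17.0444 s.
Layer cycle: 17.0444 + 15.8 → 32.8444 s.
2800 layers × 32.8444 s/layer = 91964.32 s, i.e. 25.55 hours.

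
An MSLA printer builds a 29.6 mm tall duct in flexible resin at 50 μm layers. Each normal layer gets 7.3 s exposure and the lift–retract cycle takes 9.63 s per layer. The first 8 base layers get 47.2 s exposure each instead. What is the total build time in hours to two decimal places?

Layers = ⌈29.6/0.05⌉ = 592.
Burn-in layers: 8 × (47.2 + 9.63) → 454.64 s.
Normal layers = 584 × (7.3 + 9.63) = 9887.12 s.
Total = 454.64 + 9887.12 = 10341.76 s = 2.87 hours.

2.87 hours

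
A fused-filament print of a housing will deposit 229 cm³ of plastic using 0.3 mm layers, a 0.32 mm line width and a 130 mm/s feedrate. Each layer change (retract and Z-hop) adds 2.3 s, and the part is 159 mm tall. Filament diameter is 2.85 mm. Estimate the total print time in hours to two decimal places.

5.44 hours

Bead cross-section = 0.3 × 0.32 = 0.096 mm².
Path length: 229000 mm³ / 0.096 mm² → 2385416.7 mm.
Print-move time = 2385416.7 / 130, so 18349.4 s.
Number of layers: 159 / 0.3 → 530 (rounded up).
Non-print overhead: 530 × 2.3 → 1219 s.
Total = 18349.4 + 1219 = 19568.4 s = 5.44 hours.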